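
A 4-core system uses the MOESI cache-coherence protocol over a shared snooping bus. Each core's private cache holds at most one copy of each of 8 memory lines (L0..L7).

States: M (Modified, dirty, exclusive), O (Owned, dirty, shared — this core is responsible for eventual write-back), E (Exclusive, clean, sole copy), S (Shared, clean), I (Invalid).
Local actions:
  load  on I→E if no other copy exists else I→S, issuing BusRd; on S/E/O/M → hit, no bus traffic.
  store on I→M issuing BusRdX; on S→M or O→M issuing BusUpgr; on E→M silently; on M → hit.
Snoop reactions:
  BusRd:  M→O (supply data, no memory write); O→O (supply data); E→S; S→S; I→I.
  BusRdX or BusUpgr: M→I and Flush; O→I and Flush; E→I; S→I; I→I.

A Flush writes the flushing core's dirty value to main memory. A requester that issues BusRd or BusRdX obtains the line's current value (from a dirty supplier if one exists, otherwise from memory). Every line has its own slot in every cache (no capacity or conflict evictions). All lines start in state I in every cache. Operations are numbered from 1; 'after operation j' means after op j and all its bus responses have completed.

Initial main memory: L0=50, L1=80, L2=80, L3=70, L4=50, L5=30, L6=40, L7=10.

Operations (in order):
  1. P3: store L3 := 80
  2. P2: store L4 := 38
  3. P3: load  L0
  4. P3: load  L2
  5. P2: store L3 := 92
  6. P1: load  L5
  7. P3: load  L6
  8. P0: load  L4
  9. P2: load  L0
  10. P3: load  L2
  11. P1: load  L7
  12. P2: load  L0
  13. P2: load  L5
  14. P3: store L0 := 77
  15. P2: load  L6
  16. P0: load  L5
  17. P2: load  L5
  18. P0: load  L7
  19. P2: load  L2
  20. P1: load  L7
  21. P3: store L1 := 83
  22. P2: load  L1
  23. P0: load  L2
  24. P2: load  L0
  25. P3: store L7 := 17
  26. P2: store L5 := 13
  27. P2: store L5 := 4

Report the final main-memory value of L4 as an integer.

memory[L4] = 50

1. P3: store L3 := 80  bus=[BusRdX]  L3: P0=I P1=I P2=I P3=M  mem[L3]=70
2. P2: store L4 := 38  bus=[BusRdX]  L4: P0=I P1=I P2=M P3=I  mem[L4]=50
3. P3: load  L0  bus=[BusRd]  L0: P0=I P1=I P2=I P3=E  mem[L0]=50
4. P3: load  L2  bus=[BusRd]  L2: P0=I P1=I P2=I P3=E  mem[L2]=80
5. P2: store L3 := 92  bus=[BusRdX,Flush]  L3: P0=I P1=I P2=M P3=I  mem[L3]=80
6. P1: load  L5  bus=[BusRd]  L5: P0=I P1=E P2=I P3=I  mem[L5]=30
7. P3: load  L6  bus=[BusRd]  L6: P0=I P1=I P2=I P3=E  mem[L6]=40
8. P0: load  L4  bus=[BusRd]  L4: P0=S P1=I P2=O P3=I  mem[L4]=50
9. P2: load  L0  bus=[BusRd]  L0: P0=I P1=I P2=S P3=S  mem[L0]=50
10. P3: load  L2  bus=[-]  L2: P0=I P1=I P2=I P3=E  mem[L2]=80
11. P1: load  L7  bus=[BusRd]  L7: P0=I P1=E P2=I P3=I  mem[L7]=10
12. P2: load  L0  bus=[-]  L0: P0=I P1=I P2=S P3=S  mem[L0]=50
13. P2: load  L5  bus=[BusRd]  L5: P0=I P1=S P2=S P3=I  mem[L5]=30
14. P3: store L0 := 77  bus=[BusUpgr]  L0: P0=I P1=I P2=I P3=M  mem[L0]=50
15. P2: load  L6  bus=[BusRd]  L6: P0=I P1=I P2=S P3=S  mem[L6]=40
16. P0: load  L5  bus=[BusRd]  L5: P0=S P1=S P2=S P3=I  mem[L5]=30
17. P2: load  L5  bus=[-]  L5: P0=S P1=S P2=S P3=I  mem[L5]=30
18. P0: load  L7  bus=[BusRd]  L7: P0=S P1=S P2=I P3=I  mem[L7]=10
19. P2: load  L2  bus=[BusRd]  L2: P0=I P1=I P2=S P3=S  mem[L2]=80
20. P1: load  L7  bus=[-]  L7: P0=S P1=S P2=I P3=I  mem[L7]=10
21. P3: store L1 := 83  bus=[BusRdX]  L1: P0=I P1=I P2=I P3=M  mem[L1]=80
22. P2: load  L1  bus=[BusRd]  L1: P0=I P1=I P2=S P3=O  mem[L1]=80
23. P0: load  L2  bus=[BusRd]  L2: P0=S P1=I P2=S P3=S  mem[L2]=80
24. P2: load  L0  bus=[BusRd]  L0: P0=I P1=I P2=S P3=O  mem[L0]=50
25. P3: store L7 := 17  bus=[BusRdX]  L7: P0=I P1=I P2=I P3=M  mem[L7]=10
26. P2: store L5 := 13  bus=[BusUpgr]  L5: P0=I P1=I P2=M P3=I  mem[L5]=30
27. P2: store L5 := 4  bus=[-]  L5: P0=I P1=I P2=M P3=I  mem[L5]=30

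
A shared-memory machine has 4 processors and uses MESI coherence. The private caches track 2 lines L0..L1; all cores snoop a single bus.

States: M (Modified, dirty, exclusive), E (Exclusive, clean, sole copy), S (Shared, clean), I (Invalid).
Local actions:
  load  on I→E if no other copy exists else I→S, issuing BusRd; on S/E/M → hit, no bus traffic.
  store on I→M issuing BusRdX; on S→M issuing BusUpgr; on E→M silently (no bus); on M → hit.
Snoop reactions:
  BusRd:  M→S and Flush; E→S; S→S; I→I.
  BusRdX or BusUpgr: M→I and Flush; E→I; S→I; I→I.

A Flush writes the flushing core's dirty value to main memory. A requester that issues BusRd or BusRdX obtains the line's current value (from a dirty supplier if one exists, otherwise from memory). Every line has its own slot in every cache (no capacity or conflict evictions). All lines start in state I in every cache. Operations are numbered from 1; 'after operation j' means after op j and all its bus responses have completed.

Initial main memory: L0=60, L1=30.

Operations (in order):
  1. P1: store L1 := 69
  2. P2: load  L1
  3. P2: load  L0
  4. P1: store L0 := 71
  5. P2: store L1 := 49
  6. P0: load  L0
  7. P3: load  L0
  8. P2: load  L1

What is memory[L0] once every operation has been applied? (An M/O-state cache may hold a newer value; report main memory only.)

memory[L0] = 71

1. P1: store L1 := 69  bus=[BusRdX]  L1: P0=I P1=M P2=I P3=I  mem[L1]=30
2. P2: load  L1  bus=[BusRd,Flush]  L1: P0=I P1=S P2=S P3=I  mem[L1]=69
3. P2: load  L0  bus=[BusRd]  L0: P0=I P1=I P2=E P3=I  mem[L0]=60
4. P1: store L0 := 71  bus=[BusRdX]  L0: P0=I P1=M P2=I P3=I  mem[L0]=60
5. P2: store L1 := 49  bus=[BusUpgr]  L1: P0=I P1=I P2=M P3=I  mem[L1]=69
6. P0: load  L0  bus=[BusRd,Flush]  L0: P0=S P1=S P2=I P3=I  mem[L0]=71
7. P3: load  L0  bus=[BusRd]  L0: P0=S P1=S P2=I P3=S  mem[L0]=71
8. P2: load  L1  bus=[-]  L1: P0=I P1=I P2=M P3=I  mem[L1]=69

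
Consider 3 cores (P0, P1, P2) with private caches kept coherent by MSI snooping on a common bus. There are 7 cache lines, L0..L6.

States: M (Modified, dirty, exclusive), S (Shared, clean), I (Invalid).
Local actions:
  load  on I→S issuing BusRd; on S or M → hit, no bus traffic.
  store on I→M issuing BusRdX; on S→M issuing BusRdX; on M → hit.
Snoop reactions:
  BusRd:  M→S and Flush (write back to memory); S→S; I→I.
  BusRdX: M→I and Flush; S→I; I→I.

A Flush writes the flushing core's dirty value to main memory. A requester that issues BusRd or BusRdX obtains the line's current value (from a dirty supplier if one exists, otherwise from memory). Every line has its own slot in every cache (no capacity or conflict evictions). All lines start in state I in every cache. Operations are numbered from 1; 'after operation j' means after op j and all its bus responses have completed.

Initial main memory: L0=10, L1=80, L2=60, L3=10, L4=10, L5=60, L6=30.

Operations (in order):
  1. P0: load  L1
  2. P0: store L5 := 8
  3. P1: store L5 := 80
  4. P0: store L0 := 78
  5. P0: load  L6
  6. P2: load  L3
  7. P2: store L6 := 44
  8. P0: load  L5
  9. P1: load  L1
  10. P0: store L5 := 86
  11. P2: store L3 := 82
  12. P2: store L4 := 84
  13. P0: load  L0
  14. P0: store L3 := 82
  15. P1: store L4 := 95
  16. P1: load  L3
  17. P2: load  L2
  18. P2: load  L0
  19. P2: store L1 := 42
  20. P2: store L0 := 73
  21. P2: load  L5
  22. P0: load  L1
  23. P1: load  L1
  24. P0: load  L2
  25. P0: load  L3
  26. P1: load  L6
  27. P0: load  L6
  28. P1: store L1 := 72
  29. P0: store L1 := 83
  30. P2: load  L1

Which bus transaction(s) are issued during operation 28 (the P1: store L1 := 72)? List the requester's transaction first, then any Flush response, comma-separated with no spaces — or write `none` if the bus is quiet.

  op1 P0: load  L1 → S/I/I on L1; bus BusRd; mem=80
  op2 P0: store L5 := 8 → M/I/I on L5; bus BusRdX; mem=60
  op3 P1: store L5 := 80 → I/M/I on L5; bus BusRdX Flush; mem=8
  op4 P0: store L0 := 78 → M/I/I on L0; bus BusRdX; mem=10
  op5 P0: load  L6 → S/I/I on L6; bus BusRd; mem=30
  op6 P2: load  L3 → I/I/S on L3; bus BusRd; mem=10
  op7 P2: store L6 := 44 → I/I/M on L6; bus BusRdX; mem=30
  op8 P0: load  L5 → S/S/I on L5; bus BusRd Flush; mem=80
  op9 P1: load  L1 → S/S/I on L1; bus BusRd; mem=80
  op10 P0: store L5 := 86 → M/I/I on L5; bus BusRdX; mem=80
  op11 P2: store L3 := 82 → I/I/M on L3; bus BusRdX; mem=10
  op12 P2: store L4 := 84 → I/I/M on L4; bus BusRdX; mem=10
  op13 P0: load  L0 → M/I/I on L0; bus (none); mem=10
  op14 P0: store L3 := 82 → M/I/I on L3; bus BusRdX Flush; mem=82
  op15 P1: store L4 := 95 → I/M/I on L4; bus BusRdX Flush; mem=84
  op16 P1: load  L3 → S/S/I on L3; bus BusRd Flush; mem=82
  op17 P2: load  L2 → I/I/S on L2; bus BusRd; mem=60
  op18 P2: load  L0 → S/I/S on L0; bus BusRd Flush; mem=78
  op19 P2: store L1 := 42 → I/I/M on L1; bus BusRdX; mem=80
  op20 P2: store L0 := 73 → I/I/M on L0; bus BusRdX; mem=78
  op21 P2: load  L5 → S/I/S on L5; bus BusRd Flush; mem=86
  op22 P0: load  L1 → S/I/S on L1; bus BusRd Flush; mem=42
  op23 P1: load  L1 → S/S/S on L1; bus BusRd; mem=42
  op24 P0: load  L2 → S/I/S on L2; bus BusRd; mem=60
  op25 P0: load  L3 → S/S/I on L3; bus (none); mem=82
  op26 P1: load  L6 → I/S/S on L6; bus BusRd Flush; mem=44
  op27 P0: load  L6 → S/S/S on L6; bus BusRd; mem=44
  op28 P1: store L1 := 72 → I/M/I on L1; bus BusRdX; mem=42
  op29 P0: store L1 := 83 → M/I/I on L1; bus BusRdX Flush; mem=72
  op30 P2: load  L1 → S/I/S on L1; bus BusRd Flush; mem=83

bus = BusRdX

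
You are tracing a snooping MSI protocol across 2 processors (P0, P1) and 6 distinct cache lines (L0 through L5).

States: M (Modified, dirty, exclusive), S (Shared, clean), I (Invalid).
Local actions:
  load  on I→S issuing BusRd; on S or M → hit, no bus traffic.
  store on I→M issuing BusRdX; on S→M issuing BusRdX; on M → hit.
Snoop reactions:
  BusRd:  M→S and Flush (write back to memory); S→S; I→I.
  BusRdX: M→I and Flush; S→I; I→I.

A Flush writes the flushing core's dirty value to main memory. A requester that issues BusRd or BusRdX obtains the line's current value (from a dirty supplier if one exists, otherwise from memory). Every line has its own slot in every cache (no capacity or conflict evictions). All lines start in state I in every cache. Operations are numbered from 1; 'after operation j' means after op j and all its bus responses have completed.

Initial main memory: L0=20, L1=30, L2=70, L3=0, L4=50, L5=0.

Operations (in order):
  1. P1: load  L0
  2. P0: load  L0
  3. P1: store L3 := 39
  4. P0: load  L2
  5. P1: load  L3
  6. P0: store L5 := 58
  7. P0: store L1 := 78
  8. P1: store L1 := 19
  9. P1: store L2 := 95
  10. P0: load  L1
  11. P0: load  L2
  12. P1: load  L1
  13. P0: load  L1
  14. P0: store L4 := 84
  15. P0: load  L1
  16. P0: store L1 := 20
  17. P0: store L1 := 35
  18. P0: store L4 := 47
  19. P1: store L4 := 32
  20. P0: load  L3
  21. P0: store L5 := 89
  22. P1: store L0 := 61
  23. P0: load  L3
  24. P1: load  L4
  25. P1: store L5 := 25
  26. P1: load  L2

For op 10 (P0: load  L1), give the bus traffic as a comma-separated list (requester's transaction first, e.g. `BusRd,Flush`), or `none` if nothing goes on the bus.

bus = BusRd,Flush

1. P1: load  L0  bus=[BusRd]  L0: P0=I P1=S  mem[L0]=20
2. P0: load  L0  bus=[BusRd]  L0: P0=S P1=S  mem[L0]=20
3. P1: store L3 := 39  bus=[BusRdX]  L3: P0=I P1=M  mem[L3]=0
4. P0: load  L2  bus=[BusRd]  L2: P0=S P1=I  mem[L2]=70
5. P1: load  L3  bus=[-]  L3: P0=I P1=M  mem[L3]=0
6. P0: store L5 := 58  bus=[BusRdX]  L5: P0=M P1=I  mem[L5]=0
7. P0: store L1 := 78  bus=[BusRdX]  L1: P0=M P1=I  mem[L1]=30
8. P1: store L1 := 19  bus=[BusRdX,Flush]  L1: P0=I P1=M  mem[L1]=78
9. P1: store L2 := 95  bus=[BusRdX]  L2: P0=I P1=M  mem[L2]=70
10. P0: load  L1  bus=[BusRd,Flush]  L1: P0=S P1=S  mem[L1]=19
11. P0: load  L2  bus=[BusRd,Flush]  L2: P0=S P1=S  mem[L2]=95
12. P1: load  L1  bus=[-]  L1: P0=S P1=S  mem[L1]=19
13. P0: load  L1  bus=[-]  L1: P0=S P1=S  mem[L1]=19
14. P0: store L4 := 84  bus=[BusRdX]  L4: P0=M P1=I  mem[L4]=50
15. P0: load  L1  bus=[-]  L1: P0=S P1=S  mem[L1]=19
16. P0: store L1 := 20  bus=[BusRdX]  L1: P0=M P1=I  mem[L1]=19
17. P0: store L1 := 35  bus=[-]  L1: P0=M P1=I  mem[L1]=19
18. P0: store L4 := 47  bus=[-]  L4: P0=M P1=I  mem[L4]=50
19. P1: store L4 := 32  bus=[BusRdX,Flush]  L4: P0=I P1=M  mem[L4]=47
20. P0: load  L3  bus=[BusRd,Flush]  L3: P0=S P1=S  mem[L3]=39
21. P0: store L5 := 89  bus=[-]  L5: P0=M P1=I  mem[L5]=0
22. P1: store L0 := 61  bus=[BusRdX]  L0: P0=I P1=M  mem[L0]=20
23. P0: load  L3  bus=[-]  L3: P0=S P1=S  mem[L3]=39
24. P1: load  L4  bus=[-]  L4: P0=I P1=M  mem[L4]=47
25. P1: store L5 := 25  bus=[BusRdX,Flush]  L5: P0=I P1=M  mem[L5]=89
26. P1: load  L2  bus=[-]  L2: P0=S P1=S  mem[L2]=95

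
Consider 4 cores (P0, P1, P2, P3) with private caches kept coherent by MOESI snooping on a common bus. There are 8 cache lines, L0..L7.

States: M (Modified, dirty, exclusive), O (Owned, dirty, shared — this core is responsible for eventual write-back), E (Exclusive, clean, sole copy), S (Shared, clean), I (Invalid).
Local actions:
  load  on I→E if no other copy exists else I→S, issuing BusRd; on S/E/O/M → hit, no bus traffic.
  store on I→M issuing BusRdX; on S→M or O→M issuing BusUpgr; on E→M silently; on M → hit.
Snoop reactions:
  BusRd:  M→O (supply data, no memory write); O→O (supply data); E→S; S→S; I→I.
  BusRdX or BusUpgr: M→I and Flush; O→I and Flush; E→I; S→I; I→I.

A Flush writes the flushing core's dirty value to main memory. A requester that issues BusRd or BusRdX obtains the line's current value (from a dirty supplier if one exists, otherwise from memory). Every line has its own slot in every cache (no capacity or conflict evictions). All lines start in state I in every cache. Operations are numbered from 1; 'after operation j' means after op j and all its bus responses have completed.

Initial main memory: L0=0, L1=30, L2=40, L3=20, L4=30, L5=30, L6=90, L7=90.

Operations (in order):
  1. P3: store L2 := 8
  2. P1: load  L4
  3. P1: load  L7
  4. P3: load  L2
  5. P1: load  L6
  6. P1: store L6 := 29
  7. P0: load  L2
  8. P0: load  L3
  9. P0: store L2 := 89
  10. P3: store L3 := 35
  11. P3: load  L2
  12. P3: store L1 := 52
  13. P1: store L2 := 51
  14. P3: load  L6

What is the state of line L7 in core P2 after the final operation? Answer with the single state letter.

state = I

1. P3: store L2 := 8  bus=[BusRdX]  L2: P0=I P1=I P2=I P3=M  mem[L2]=40
2. P1: load  L4  bus=[BusRd]  L4: P0=I P1=E P2=I P3=I  mem[L4]=30
3. P1: load  L7  bus=[BusRd]  L7: P0=I P1=E P2=I P3=I  mem[L7]=90
4. P3: load  L2  bus=[-]  L2: P0=I P1=I P2=I P3=M  mem[L2]=40
5. P1: load  L6  bus=[BusRd]  L6: P0=I P1=E P2=I P3=I  mem[L6]=90
6. P1: store L6 := 29  bus=[-]  L6: P0=I P1=M P2=I P3=I  mem[L6]=90
7. P0: load  L2  bus=[BusRd]  L2: P0=S P1=I P2=I P3=O  mem[L2]=40
8. P0: load  L3  bus=[BusRd]  L3: P0=E P1=I P2=I P3=I  mem[L3]=20
9. P0: store L2 := 89  bus=[BusUpgr,Flush]  L2: P0=M P1=I P2=I P3=I  mem[L2]=8
10. P3: store L3 := 35  bus=[BusRdX]  L3: P0=I P1=I P2=I P3=M  mem[L3]=20
11. P3: load  L2  bus=[BusRd]  L2: P0=O P1=I P2=I P3=S  mem[L2]=8
12. P3: store L1 := 52  bus=[BusRdX]  L1: P0=I P1=I P2=I P3=M  mem[L1]=30
13. P1: store L2 := 51  bus=[BusRdX,Flush]  L2: P0=I P1=M P2=I P3=I  mem[L2]=89
14. P3: load  L6  bus=[BusRd]  L6: P0=I P1=O P2=I P3=S  mem[L6]=90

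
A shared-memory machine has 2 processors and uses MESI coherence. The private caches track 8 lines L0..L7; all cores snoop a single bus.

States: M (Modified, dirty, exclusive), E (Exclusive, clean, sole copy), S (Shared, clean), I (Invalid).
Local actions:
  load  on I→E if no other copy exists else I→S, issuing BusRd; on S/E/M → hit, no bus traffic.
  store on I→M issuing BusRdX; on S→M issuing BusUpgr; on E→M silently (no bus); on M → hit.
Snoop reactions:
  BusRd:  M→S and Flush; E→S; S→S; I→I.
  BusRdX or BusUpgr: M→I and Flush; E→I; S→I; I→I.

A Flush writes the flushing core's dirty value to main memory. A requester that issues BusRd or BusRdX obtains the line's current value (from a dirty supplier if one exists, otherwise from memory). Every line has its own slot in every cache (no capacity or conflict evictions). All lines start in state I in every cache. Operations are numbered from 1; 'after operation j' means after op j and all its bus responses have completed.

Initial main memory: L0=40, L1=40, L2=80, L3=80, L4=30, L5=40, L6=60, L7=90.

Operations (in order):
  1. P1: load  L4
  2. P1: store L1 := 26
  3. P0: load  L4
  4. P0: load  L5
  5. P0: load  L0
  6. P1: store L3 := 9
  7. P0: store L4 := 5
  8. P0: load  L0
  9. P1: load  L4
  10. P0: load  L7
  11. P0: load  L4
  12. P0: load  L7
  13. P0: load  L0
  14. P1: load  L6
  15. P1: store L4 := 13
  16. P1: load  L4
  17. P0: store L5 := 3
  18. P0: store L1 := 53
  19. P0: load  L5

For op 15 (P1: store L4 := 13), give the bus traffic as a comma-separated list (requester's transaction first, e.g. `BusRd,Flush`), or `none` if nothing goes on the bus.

[1] P1: load  L4 | P0:I, P1:E(30) | bus: BusRd
[2] P1: store L1 := 26 | P0:I, P1:M(26) | bus: BusRdX
[3] P0: load  L4 | P0:S(30), P1:S(30) | bus: BusRd
[4] P0: load  L5 | P0:E(40), P1:I | bus: BusRd
[5] P0: load  L0 | P0:E(40), P1:I | bus: BusRd
[6] P1: store L3 := 9 | P0:I, P1:M(9) | bus: BusRdX
[7] P0: store L4 := 5 | P0:M(5), P1:I | bus: BusUpgr
[8] P0: load  L0 | P0:E(40), P1:I | bus: none
[9] P1: load  L4 | P0:S(5), P1:S(5) | bus: BusRd,Flush
[10] P0: load  L7 | P0:E(90), P1:I | bus: BusRd
[11] P0: load  L4 | P0:S(5), P1:S(5) | bus: none
[12] P0: load  L7 | P0:E(90), P1:I | bus: none
[13] P0: load  L0 | P0:E(40), P1:I | bus: none
[14] P1: load  L6 | P0:I, P1:E(60) | bus: BusRd
[15] P1: store L4 := 13 | P0:I, P1:M(13) | bus: BusUpgr
[16] P1: load  L4 | P0:I, P1:M(13) | bus: none
[17] P0: store L5 := 3 | P0:M(3), P1:I | bus: none
[18] P0: store L1 := 53 | P0:M(53), P1:I | bus: BusRdX,Flush
[19] P0: load  L5 | P0:M(3), P1:I | bus: none

bus = BusUpgr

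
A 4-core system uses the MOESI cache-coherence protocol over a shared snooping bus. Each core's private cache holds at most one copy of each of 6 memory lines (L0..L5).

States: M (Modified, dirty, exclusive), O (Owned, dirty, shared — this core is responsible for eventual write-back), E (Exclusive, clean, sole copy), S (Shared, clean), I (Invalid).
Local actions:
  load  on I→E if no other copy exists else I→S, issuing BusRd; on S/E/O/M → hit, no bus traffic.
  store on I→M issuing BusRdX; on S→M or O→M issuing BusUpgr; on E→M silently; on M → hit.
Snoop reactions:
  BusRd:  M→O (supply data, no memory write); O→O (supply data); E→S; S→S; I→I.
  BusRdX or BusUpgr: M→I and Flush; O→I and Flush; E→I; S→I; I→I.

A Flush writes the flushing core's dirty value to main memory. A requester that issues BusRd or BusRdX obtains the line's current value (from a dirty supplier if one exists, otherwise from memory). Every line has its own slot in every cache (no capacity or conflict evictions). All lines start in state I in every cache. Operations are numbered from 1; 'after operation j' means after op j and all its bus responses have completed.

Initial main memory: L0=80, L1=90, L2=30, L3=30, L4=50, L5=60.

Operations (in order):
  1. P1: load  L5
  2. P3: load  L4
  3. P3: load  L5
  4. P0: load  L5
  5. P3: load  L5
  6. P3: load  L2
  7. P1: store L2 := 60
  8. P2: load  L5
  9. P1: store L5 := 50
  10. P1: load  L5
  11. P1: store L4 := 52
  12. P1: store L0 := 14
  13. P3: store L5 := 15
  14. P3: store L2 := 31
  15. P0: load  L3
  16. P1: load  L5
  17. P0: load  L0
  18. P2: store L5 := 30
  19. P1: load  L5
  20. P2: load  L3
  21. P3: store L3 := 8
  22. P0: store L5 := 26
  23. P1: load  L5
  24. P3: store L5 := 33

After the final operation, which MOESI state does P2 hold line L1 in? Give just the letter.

step 1: P1: load  L5  ⟶  IEII  (L5)  txn=BusRd  M[L5]=60
step 2: P3: load  L4  ⟶  IIIE  (L4)  txn=BusRd  M[L4]=50
step 3: P3: load  L5  ⟶  ISIS  (L5)  txn=BusRd  M[L5]=60
step 4: P0: load  L5  ⟶  SSIS  (L5)  txn=BusRd  M[L5]=60
step 5: P3: load  L5  ⟶  SSIS  (L5)  txn=∅  M[L5]=60
step 6: P3: load  L2  ⟶  IIIE  (L2)  txn=BusRd  M[L2]=30
step 7: P1: store L2 := 60  ⟶  IMII  (L2)  txn=BusRdX  M[L2]=30
step 8: P2: load  L5  ⟶  SSSS  (L5)  txn=BusRd  M[L5]=60
step 9: P1: store L5 := 50  ⟶  IMII  (L5)  txn=BusUpgr  M[L5]=60
step 10: P1: load  L5  ⟶  IMII  (L5)  txn=∅  M[L5]=60
step 11: P1: store L4 := 52  ⟶  IMII  (L4)  txn=BusRdX  M[L4]=50
step 12: P1: store L0 := 14  ⟶  IMII  (L0)  txn=BusRdX  M[L0]=80
step 13: P3: store L5 := 15  ⟶  IIIM  (L5)  txn=BusRdX+Flush  M[L5]=50
step 14: P3: store L2 := 31  ⟶  IIIM  (L2)  txn=BusRdX+Flush  M[L2]=60
step 15: P0: load  L3  ⟶  EIII  (L3)  txn=BusRd  M[L3]=30
step 16: P1: load  L5  ⟶  ISIO  (L5)  txn=BusRd  M[L5]=50
step 17: P0: load  L0  ⟶  SOII  (L0)  txn=BusRd  M[L0]=80
step 18: P2: store L5 := 30  ⟶  IIMI  (L5)  txn=BusRdX+Flush  M[L5]=15
step 19: P1: load  L5  ⟶  ISOI  (L5)  txn=BusRd  M[L5]=15
step 20: P2: load  L3  ⟶  SISI  (L3)  txn=BusRd  M[L3]=30
step 21: P3: store L3 := 8  ⟶  IIIM  (L3)  txn=BusRdX  M[L3]=30
step 22: P0: store L5 := 26  ⟶  MIII  (L5)  txn=BusRdX+Flush  M[L5]=30
step 23: P1: load  L5  ⟶  OSII  (L5)  txn=BusRd  M[L5]=30
step 24: P3: store L5 := 33  ⟶  IIIM  (L5)  txn=BusRdX+Flush  M[L5]=26

state = I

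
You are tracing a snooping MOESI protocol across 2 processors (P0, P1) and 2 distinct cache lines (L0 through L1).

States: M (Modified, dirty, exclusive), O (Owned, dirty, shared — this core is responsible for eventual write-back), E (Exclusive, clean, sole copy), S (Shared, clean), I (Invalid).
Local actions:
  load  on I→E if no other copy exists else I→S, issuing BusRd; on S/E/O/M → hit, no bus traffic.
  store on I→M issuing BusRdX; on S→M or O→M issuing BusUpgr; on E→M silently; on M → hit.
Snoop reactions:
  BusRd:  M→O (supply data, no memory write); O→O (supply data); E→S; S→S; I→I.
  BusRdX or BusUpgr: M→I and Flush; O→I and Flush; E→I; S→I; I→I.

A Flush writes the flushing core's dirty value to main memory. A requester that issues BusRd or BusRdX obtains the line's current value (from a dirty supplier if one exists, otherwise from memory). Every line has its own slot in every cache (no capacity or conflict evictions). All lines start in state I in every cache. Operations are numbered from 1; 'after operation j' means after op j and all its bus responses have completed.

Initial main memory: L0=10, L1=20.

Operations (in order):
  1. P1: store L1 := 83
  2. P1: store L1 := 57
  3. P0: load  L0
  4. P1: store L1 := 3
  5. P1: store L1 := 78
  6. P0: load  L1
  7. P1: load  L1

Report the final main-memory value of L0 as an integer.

memory[L0] = 10

[1] P1: store L1 := 83 | P0:I, P1:M(83) | bus: BusRdX
[2] P1: store L1 := 57 | P0:I, P1:M(57) | bus: none
[3] P0: load  L0 | P0:E(10), P1:I | bus: BusRd
[4] P1: store L1 := 3 | P0:I, P1:M(3) | bus: none
[5] P1: store L1 := 78 | P0:I, P1:M(78) | bus: none
[6] P0: load  L1 | P0:S(78), P1:O(78) | bus: BusRd
[7] P1: load  L1 | P0:S(78), P1:O(78) | bus: none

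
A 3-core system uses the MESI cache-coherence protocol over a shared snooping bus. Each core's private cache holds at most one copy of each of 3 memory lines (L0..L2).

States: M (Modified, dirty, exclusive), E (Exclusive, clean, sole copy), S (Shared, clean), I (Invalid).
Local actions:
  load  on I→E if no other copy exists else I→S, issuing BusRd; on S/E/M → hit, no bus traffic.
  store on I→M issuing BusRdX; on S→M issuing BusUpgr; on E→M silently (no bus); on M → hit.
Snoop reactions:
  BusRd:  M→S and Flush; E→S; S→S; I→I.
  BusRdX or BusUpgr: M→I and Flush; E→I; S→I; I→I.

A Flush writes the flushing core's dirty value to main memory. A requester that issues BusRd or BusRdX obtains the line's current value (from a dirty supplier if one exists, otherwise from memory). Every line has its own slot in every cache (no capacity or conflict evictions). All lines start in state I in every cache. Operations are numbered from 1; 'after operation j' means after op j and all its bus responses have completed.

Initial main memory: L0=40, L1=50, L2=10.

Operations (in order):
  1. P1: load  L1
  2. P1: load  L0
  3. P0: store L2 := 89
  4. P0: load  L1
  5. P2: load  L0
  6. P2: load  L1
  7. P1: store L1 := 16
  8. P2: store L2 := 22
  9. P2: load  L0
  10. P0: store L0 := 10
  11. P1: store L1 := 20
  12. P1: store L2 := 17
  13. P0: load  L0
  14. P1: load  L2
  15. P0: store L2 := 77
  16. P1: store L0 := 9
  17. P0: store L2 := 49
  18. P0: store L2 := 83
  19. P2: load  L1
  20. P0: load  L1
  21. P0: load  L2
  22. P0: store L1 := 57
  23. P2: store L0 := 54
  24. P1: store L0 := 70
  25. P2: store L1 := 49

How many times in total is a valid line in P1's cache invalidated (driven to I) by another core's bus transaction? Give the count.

invalidations = 4

step 1: P1: load  L1  ⟶  IEI  (L1)  txn=BusRd  M[L1]=50
step 2: P1: load  L0  ⟶  IEI  (L0)  txn=BusRd  M[L0]=40
step 3: P0: store L2 := 89  ⟶  MII  (L2)  txn=BusRdX  M[L2]=10
step 4: P0: load  L1  ⟶  SSI  (L1)  txn=BusRd  M[L1]=50
step 5: P2: load  L0  ⟶  ISS  (L0)  txn=BusRd  M[L0]=40
step 6: P2: load  L1  ⟶  SSS  (L1)  txn=BusRd  M[L1]=50
step 7: P1: store L1 := 16  ⟶  IMI  (L1)  txn=BusUpgr  M[L1]=50
step 8: P2: store L2 := 22  ⟶  IIM  (L2)  txn=BusRdX+Flush  M[L2]=89
step 9: P2: load  L0  ⟶  ISS  (L0)  txn=∅  M[L0]=40
step 10: P0: store L0 := 10  ⟶  MII  (L0)  txn=BusRdX  M[L0]=40
step 11: P1: store L1 := 20  ⟶  IMI  (L1)  txn=∅  M[L1]=50
step 12: P1: store L2 := 17  ⟶  IMI  (L2)  txn=BusRdX+Flush  M[L2]=22
step 13: P0: load  L0  ⟶  MII  (L0)  txn=∅  M[L0]=40
step 14: P1: load  L2  ⟶  IMI  (L2)  txn=∅  M[L2]=22
step 15: P0: store L2 := 77  ⟶  MII  (L2)  txn=BusRdX+Flush  M[L2]=17
step 16: P1: store L0 := 9  ⟶  IMI  (L0)  txn=BusRdX+Flush  M[L0]=10
step 17: P0: store L2 := 49  ⟶  MII  (L2)  txn=∅  M[L2]=17
step 18: P0: store L2 := 83  ⟶  MII  (L2)  txn=∅  M[L2]=17
step 19: P2: load  L1  ⟶  ISS  (L1)  txn=BusRd+Flush  M[L1]=20
step 20: P0: load  L1  ⟶  SSS  (L1)  txn=BusRd  M[L1]=20
step 21: P0: load  L2  ⟶  MII  (L2)  txn=∅  M[L2]=17
step 22: P0: store L1 := 57  ⟶  MII  (L1)  txn=BusUpgr  M[L1]=20
step 23: P2: store L0 := 54  ⟶  IIM  (L0)  txn=BusRdX+Flush  M[L0]=9
step 24: P1: store L0 := 70  ⟶  IMI  (L0)  txn=BusRdX+Flush  M[L0]=54
step 25: P2: store L1 := 49  ⟶  IIM  (L1)  txn=BusRdX+Flush  M[L1]=57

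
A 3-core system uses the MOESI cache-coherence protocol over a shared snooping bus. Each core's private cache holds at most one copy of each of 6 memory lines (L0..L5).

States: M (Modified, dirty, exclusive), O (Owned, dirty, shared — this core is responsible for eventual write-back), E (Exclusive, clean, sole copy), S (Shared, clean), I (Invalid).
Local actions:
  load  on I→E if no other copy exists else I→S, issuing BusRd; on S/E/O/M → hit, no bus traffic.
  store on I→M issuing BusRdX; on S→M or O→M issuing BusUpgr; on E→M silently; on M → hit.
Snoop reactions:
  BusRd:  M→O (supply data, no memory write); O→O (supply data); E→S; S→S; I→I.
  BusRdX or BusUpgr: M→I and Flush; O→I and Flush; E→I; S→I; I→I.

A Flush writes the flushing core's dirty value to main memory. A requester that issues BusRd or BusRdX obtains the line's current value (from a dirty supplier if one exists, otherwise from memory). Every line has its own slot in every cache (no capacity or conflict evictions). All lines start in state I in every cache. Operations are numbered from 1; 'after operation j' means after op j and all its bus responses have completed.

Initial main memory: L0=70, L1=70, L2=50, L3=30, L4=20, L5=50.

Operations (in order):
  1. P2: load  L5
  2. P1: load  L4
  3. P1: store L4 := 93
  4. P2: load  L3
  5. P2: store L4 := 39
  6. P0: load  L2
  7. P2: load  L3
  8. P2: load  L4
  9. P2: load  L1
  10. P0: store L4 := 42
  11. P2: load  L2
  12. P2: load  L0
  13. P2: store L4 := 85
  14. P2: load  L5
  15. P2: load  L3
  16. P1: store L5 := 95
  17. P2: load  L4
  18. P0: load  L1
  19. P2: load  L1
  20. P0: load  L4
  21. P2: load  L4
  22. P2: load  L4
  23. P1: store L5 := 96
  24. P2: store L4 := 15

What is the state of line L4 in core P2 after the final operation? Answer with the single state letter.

state = M

[1] P2: load  L5 | P0:I, P1:I, P2:E(50) | bus: BusRd
[2] P1: load  L4 | P0:I, P1:E(20), P2:I | bus: BusRd
[3] P1: store L4 := 93 | P0:I, P1:M(93), P2:I | bus: none
[4] P2: load  L3 | P0:I, P1:I, P2:E(30) | bus: BusRd
[5] P2: store L4 := 39 | P0:I, P1:I, P2:M(39) | bus: BusRdX,Flush
[6] P0: load  L2 | P0:E(50), P1:I, P2:I | bus: BusRd
[7] P2: load  L3 | P0:I, P1:I, P2:E(30) | bus: none
[8] P2: load  L4 | P0:I, P1:I, P2:M(39) | bus: none
[9] P2: load  L1 | P0:I, P1:I, P2:E(70) | bus: BusRd
[10] P0: store L4 := 42 | P0:M(42), P1:I, P2:I | bus: BusRdX,Flush
[11] P2: load  L2 | P0:S(50), P1:I, P2:S(50) | bus: BusRd
[12] P2: load  L0 | P0:I, P1:I, P2:E(70) | bus: BusRd
[13] P2: store L4 := 85 | P0:I, P1:I, P2:M(85) | bus: BusRdX,Flush
[14] P2: load  L5 | P0:I, P1:I, P2:E(50) | bus: none
[15] P2: load  L3 | P0:I, P1:I, P2:E(30) | bus: none
[16] P1: store L5 := 95 | P0:I, P1:M(95), P2:I | bus: BusRdX
[17] P2: load  L4 | P0:I, P1:I, P2:M(85) | bus: none
[18] P0: load  L1 | P0:S(70), P1:I, P2:S(70) | bus: BusRd
[19] P2: load  L1 | P0:S(70), P1:I, P2:S(70) | bus: none
[20] P0: load  L4 | P0:S(85), P1:I, P2:O(85) | bus: BusRd
[21] P2: load  L4 | P0:S(85), P1:I, P2:O(85) | bus: none
[22] P2: load  L4 | P0:S(85), P1:I, P2:O(85) | bus: none
[23] P1: store L5 := 96 | P0:I, P1:M(96), P2:I | bus: none
[24] P2: store L4 := 15 | P0:I, P1:I, P2:M(15) | bus: BusUpgr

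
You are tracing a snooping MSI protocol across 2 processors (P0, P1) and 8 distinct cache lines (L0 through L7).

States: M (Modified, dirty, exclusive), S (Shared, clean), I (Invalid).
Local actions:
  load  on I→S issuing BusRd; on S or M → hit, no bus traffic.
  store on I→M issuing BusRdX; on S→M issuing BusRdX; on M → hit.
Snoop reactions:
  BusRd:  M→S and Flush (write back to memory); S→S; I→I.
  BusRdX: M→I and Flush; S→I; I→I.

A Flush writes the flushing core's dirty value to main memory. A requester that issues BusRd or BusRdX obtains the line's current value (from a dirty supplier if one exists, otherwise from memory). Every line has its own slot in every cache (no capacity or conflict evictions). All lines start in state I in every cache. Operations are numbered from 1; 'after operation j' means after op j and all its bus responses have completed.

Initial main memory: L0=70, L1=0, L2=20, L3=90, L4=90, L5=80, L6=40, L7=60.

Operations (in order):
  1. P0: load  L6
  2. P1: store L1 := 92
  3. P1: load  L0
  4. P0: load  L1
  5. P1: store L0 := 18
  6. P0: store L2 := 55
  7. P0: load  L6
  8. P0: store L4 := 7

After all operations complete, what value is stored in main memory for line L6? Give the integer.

[1] P0: load  L6 | P0:S(40), P1:I | bus: BusRd
[2] P1: store L1 := 92 | P0:I, P1:M(92) | bus: BusRdX
[3] P1: load  L0 | P0:I, P1:S(70) | bus: BusRd
[4] P0: load  L1 | P0:S(92), P1:S(92) | bus: BusRd,Flush
[5] P1: store L0 := 18 | P0:I, P1:M(18) | bus: BusRdX
[6] P0: store L2 := 55 | P0:M(55), P1:I | bus: BusRdX
[7] P0: load  L6 | P0:S(40), P1:I | bus: none
[8] P0: store L4 := 7 | P0:M(7), P1:I | bus: BusRdX

memory[L6] = 40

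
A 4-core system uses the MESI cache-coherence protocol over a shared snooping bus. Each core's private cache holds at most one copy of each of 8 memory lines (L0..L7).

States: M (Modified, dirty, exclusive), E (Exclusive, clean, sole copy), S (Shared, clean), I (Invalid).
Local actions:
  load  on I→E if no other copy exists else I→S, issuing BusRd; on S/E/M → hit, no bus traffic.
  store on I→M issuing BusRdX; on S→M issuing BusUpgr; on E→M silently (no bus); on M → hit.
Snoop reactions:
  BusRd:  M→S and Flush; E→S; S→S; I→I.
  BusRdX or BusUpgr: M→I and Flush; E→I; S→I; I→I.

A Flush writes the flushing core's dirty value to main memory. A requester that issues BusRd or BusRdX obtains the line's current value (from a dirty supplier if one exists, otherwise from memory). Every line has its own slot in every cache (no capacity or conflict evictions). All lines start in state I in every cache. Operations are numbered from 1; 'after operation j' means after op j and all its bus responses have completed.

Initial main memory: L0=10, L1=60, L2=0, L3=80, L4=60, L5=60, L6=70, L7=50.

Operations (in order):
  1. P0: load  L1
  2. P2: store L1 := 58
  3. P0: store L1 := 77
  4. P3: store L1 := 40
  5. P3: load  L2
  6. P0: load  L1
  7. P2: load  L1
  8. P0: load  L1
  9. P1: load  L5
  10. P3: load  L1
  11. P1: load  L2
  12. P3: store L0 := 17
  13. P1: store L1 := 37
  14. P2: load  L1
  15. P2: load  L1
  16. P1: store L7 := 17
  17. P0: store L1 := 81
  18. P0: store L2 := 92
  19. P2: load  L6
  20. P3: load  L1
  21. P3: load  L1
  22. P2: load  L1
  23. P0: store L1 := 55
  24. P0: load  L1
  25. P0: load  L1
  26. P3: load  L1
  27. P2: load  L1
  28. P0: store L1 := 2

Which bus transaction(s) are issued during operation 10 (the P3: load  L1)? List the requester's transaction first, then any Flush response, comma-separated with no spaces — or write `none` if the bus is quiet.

step 1: P0: load  L1  ⟶  EIII  (L1)  txn=BusRd  M[L1]=60
step 2: P2: store L1 := 58  ⟶  IIMI  (L1)  txn=BusRdX  M[L1]=60
step 3: P0: store L1 := 77  ⟶  MIII  (L1)  txn=BusRdX+Flush  M[L1]=58
step 4: P3: store L1 := 40  ⟶  IIIM  (L1)  txn=BusRdX+Flush  M[L1]=77
step 5: P3: load  L2  ⟶  IIIE  (L2)  txn=BusRd  M[L2]=0
step 6: P0: load  L1  ⟶  SIIS  (L1)  txn=BusRd+Flush  M[L1]=40
step 7: P2: load  L1  ⟶  SISS  (L1)  txn=BusRd  M[L1]=40
step 8: P0: load  L1  ⟶  SISS  (L1)  txn=∅  M[L1]=40
step 9: P1: load  L5  ⟶  IEII  (L5)  txn=BusRd  M[L5]=60
step 10: P3: load  L1  ⟶  SISS  (L1)  txn=∅  M[L1]=40
step 11: P1: load  L2  ⟶  ISIS  (L2)  txn=BusRd  M[L2]=0
step 12: P3: store L0 := 17  ⟶  IIIM  (L0)  txn=BusRdX  M[L0]=10
step 13: P1: store L1 := 37  ⟶  IMII  (L1)  txn=BusRdX  M[L1]=40
step 14: P2: load  L1  ⟶  ISSI  (L1)  txn=BusRd+Flush  M[L1]=37
step 15: P2: load  L1  ⟶  ISSI  (L1)  txn=∅  M[L1]=37
step 16: P1: store L7 := 17  ⟶  IMII  (L7)  txn=BusRdX  M[L7]=50
step 17: P0: store L1 := 81  ⟶  MIII  (L1)  txn=BusRdX  M[L1]=37
step 18: P0: store L2 := 92  ⟶  MIII  (L2)  txn=BusRdX  M[L2]=0
step 19: P2: load  L6  ⟶  IIEI  (L6)  txn=BusRd  M[L6]=70
step 20: P3: load  L1  ⟶  SIIS  (L1)  txn=BusRd+Flush  M[L1]=81
step 21: P3: load  L1  ⟶  SIIS  (L1)  txn=∅  M[L1]=81
step 22: P2: load  L1  ⟶  SISS  (L1)  txn=BusRd  M[L1]=81
step 23: P0: store L1 := 55  ⟶  MIII  (L1)  txn=BusUpgr  M[L1]=81
step 24: P0: load  L1  ⟶  MIII  (L1)  txn=∅  M[L1]=81
step 25: P0: load  L1  ⟶  MIII  (L1)  txn=∅  M[L1]=81
step 26: P3: load  L1  ⟶  SIIS  (L1)  txn=BusRd+Flush  M[L1]=55
step 27: P2: load  L1  ⟶  SISS  (L1)  txn=BusRd  M[L1]=55
step 28: P0: store L1 := 2  ⟶  MIII  (L1)  txn=BusUpgr  M[L1]=55

bus = none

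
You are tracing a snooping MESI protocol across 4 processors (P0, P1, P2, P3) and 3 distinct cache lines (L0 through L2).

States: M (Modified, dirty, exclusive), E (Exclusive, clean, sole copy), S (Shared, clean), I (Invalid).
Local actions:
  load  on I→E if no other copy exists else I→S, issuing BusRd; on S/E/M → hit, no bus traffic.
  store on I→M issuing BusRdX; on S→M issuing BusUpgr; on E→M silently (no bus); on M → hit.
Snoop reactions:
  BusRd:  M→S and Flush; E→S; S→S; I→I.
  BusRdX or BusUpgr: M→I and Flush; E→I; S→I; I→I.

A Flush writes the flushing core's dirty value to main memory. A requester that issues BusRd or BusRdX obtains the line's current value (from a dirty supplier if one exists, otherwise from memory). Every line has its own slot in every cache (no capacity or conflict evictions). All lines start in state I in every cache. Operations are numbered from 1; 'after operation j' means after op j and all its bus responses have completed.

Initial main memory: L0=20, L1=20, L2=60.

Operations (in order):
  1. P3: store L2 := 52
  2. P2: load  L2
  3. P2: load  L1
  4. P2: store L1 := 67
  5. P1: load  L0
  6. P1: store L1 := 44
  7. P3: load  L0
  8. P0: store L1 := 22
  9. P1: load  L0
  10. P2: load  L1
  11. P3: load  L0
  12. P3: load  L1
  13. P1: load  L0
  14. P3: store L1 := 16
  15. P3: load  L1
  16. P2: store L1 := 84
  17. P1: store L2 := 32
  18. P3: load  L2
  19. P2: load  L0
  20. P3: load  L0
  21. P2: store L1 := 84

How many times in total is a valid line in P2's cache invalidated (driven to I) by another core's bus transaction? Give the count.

invalidations = 3

[1] P3: store L2 := 52 | P0:I, P1:I, P2:I, P3:M(52) | bus: BusRdX
[2] P2: load  L2 | P0:I, P1:I, P2:S(52), P3:S(52) | bus: BusRd,Flush
[3] P2: load  L1 | P0:I, P1:I, P2:E(20), P3:I | bus: BusRd
[4] P2: store L1 := 67 | P0:I, P1:I, P2:M(67), P3:I | bus: none
[5] P1: load  L0 | P0:I, P1:E(20), P2:I, P3:I | bus: BusRd
[6] P1: store L1 := 44 | P0:I, P1:M(44), P2:I, P3:I | bus: BusRdX,Flush
[7] P3: load  L0 | P0:I, P1:S(20), P2:I, P3:S(20) | bus: BusRd
[8] P0: store L1 := 22 | P0:M(22), P1:I, P2:I, P3:I | bus: BusRdX,Flush
[9] P1: load  L0 | P0:I, P1:S(20), P2:I, P3:S(20) | bus: none
[10] P2: load  L1 | P0:S(22), P1:I, P2:S(22), P3:I | bus: BusRd,Flush
[11] P3: load  L0 | P0:I, P1:S(20), P2:I, P3:S(20) | bus: none
[12] P3: load  L1 | P0:S(22), P1:I, P2:S(22), P3:S(22) | bus: BusRd
[13] P1: load  L0 | P0:I, P1:S(20), P2:I, P3:S(20) | bus: none
[14] P3: store L1 := 16 | P0:I, P1:I, P2:I, P3:M(16) | bus: BusUpgr
[15] P3: load  L1 | P0:I, P1:I, P2:I, P3:M(16) | bus: none
[16] P2: store L1 := 84 | P0:I, P1:I, P2:M(84), P3:I | bus: BusRdX,Flush
[17] P1: store L2 := 32 | P0:I, P1:M(32), P2:I, P3:I | bus: BusRdX
[18] P3: load  L2 | P0:I, P1:S(32), P2:I, P3:S(32) | bus: BusRd,Flush
[19] P2: load  L0 | P0:I, P1:S(20), P2:S(20), P3:S(20) | bus: BusRd
[20] P3: load  L0 | P0:I, P1:S(20), P2:S(20), P3:S(20) | bus: none
[21] P2: store L1 := 84 | P0:I, P1:I, P2:M(84), P3:I | bus: none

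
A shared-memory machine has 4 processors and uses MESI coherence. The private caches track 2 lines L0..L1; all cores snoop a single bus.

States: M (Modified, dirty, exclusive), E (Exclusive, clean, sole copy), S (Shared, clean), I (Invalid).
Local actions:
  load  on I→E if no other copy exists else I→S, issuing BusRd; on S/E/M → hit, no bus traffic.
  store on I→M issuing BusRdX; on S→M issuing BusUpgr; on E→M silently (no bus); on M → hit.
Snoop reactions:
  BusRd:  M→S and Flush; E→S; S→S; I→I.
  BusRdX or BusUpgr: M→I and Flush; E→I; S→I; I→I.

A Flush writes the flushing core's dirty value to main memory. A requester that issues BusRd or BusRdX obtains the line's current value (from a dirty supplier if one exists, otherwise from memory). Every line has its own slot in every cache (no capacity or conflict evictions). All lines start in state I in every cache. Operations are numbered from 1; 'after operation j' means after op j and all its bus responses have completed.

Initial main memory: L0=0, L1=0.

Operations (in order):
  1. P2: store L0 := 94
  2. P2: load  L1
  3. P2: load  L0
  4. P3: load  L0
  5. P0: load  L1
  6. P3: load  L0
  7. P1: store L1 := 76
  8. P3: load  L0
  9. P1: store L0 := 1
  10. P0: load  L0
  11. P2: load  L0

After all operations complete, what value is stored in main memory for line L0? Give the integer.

1. P2: store L0 := 94  bus=[BusRdX]  L0: P0=I P1=I P2=M P3=I  mem[L0]=0
2. P2: load  L1  bus=[BusRd]  L1: P0=I P1=I P2=E P3=I  mem[L1]=0
3. P2: load  L0  bus=[-]  L0: P0=I P1=I P2=M P3=I  mem[L0]=0
4. P3: load  L0  bus=[BusRd,Flush]  L0: P0=I P1=I P2=S P3=S  mem[L0]=94
5. P0: load  L1  bus=[BusRd]  L1: P0=S P1=I P2=S P3=I  mem[L1]=0
6. P3: load  L0  bus=[-]  L0: P0=I P1=I P2=S P3=S  mem[L0]=94
7. P1: store L1 := 76  bus=[BusRdX]  L1: P0=I P1=M P2=I P3=I  mem[L1]=0
8. P3: load  L0  bus=[-]  L0: P0=I P1=I P2=S P3=S  mem[L0]=94
9. P1: store L0 := 1  bus=[BusRdX]  L0: P0=I P1=M P2=I P3=I  mem[L0]=94
10. P0: load  L0  bus=[BusRd,Flush]  L0: P0=S P1=S P2=I P3=I  mem[L0]=1
11. P2: load  L0  bus=[BusRd]  L0: P0=S P1=S P2=S P3=I  mem[L0]=1

memory[L0] = 1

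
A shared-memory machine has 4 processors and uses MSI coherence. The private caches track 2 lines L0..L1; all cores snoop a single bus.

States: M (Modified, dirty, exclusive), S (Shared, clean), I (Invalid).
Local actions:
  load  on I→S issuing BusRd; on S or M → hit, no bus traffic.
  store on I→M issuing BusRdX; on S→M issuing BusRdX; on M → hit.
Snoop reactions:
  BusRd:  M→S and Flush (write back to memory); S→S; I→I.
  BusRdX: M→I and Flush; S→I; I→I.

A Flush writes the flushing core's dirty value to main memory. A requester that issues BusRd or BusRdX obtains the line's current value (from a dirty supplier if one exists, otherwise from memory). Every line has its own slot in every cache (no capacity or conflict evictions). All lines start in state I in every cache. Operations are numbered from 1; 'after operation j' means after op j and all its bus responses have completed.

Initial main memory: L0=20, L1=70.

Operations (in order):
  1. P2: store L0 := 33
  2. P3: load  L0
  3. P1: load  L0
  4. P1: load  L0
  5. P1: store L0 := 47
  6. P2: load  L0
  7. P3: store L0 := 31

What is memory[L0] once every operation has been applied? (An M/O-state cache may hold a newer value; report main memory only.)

[1] P2: store L0 := 33 | P0:I, P1:I, P2:M(33), P3:I | bus: BusRdX
[2] P3: load  L0 | P0:I, P1:I, P2:S(33), P3:S(33) | bus: BusRd,Flush
[3] P1: load  L0 | P0:I, P1:S(33), P2:S(33), P3:S(33) | bus: BusRd
[4] P1: load  L0 | P0:I, P1:S(33), P2:S(33), P3:S(33) | bus: none
[5] P1: store L0 := 47 | P0:I, P1:M(47), P2:I, P3:I | bus: BusRdX
[6] P2: load  L0 | P0:I, P1:S(47), P2:S(47), P3:I | bus: BusRd,Flush
[7] P3: store L0 := 31 | P0:I, P1:I, P2:I, P3:M(31) | bus: BusRdX

memory[L0] = 47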